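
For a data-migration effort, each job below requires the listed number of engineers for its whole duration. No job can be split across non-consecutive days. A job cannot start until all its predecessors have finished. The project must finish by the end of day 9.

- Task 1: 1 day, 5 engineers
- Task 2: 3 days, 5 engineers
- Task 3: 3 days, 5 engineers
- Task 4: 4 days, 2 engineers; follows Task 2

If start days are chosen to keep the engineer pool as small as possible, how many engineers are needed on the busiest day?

7

Early-start (Task 1@1, Task 2@1, Task 3@1, Task 4@4) gives peak 15: d1:15  d2:10  d3:10  d4:2  d5:2  d6:2  d7:2  d8:0  d9:0.
Shift Task 2→2, Task 3→5, Task 4→5.
Schedule Task 1@1, Task 2@2, Task 3@5, Task 4@5: d1:5  d2:5  d3:5  d4:5  d5:7  d6:7  d7:7  d8:2  d9:0 — peak 7.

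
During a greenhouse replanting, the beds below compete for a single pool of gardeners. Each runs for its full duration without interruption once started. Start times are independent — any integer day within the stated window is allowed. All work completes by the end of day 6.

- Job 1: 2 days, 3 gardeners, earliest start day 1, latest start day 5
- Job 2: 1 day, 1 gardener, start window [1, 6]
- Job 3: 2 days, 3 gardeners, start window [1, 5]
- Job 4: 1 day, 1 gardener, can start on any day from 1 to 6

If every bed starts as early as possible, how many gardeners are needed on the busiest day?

Early-start schedule: Job 1@1, Job 2@1, Job 3@1, Job 4@1.
Load per day: day 1: 8, day 2: 6, day 3: 0, day 4: 0, day 5: 0, day 6: 0.
Peak is 8.

8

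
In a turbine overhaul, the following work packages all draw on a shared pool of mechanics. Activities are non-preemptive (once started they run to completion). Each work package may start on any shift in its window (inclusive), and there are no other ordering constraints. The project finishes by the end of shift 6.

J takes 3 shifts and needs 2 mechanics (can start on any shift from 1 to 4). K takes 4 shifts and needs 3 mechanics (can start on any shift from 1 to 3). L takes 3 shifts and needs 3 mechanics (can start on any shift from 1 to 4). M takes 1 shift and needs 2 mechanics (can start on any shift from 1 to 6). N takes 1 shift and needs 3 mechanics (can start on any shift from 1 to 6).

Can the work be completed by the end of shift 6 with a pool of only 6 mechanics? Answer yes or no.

yes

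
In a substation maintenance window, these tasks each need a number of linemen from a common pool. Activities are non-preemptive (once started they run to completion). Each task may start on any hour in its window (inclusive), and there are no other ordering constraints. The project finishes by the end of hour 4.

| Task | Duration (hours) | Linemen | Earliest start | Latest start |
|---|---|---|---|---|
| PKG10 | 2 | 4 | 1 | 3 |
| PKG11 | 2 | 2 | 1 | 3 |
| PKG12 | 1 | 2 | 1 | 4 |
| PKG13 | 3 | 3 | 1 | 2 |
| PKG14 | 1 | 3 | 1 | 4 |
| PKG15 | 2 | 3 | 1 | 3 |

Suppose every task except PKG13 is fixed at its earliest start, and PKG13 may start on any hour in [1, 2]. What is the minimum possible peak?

14

PKG13@1: h1:17  h2:12  h3:3  h4:0 → peak 17
PKG13@2: h1:14  h2:12  h3:3  h4:3 → peak 14
Best is PKG13@2, peak 14.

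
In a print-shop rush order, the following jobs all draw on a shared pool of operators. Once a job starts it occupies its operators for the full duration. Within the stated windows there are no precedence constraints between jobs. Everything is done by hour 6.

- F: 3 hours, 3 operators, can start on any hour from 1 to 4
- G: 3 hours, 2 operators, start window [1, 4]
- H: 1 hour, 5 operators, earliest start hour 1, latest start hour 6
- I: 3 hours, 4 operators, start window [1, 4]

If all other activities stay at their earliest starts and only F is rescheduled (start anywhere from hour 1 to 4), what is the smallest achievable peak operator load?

11

F@1: h1:14  h2:9  h3:9  h4:0  h5:0  h6:0 → peak 14
F@2: h1:11  h2:9  h3:9  h4:3  h5:0  h6:0 → peak 11
F@3: h1:11  h2:6  h3:9  h4:3  h5:3  h6:0 → peak 11
F@4: h1:11  h2:6  h3:6  h4:3  h5:3  h6:3 → peak 11
Best is F@2, peak 11.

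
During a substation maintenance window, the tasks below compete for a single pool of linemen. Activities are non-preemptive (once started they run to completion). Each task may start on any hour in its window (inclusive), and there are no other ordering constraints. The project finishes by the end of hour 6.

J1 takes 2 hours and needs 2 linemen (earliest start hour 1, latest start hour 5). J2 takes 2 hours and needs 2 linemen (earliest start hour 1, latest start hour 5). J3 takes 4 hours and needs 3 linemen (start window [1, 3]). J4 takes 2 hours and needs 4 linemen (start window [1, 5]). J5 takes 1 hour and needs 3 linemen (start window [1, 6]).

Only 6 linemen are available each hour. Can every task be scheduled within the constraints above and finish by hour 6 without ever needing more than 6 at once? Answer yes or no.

Schedule J1@1, J2@3, J3@3, J4@1, J5@5: h1:6  h2:6  h3:5  h4:5  h5:6  h6:3 — peak 6 ≤ 6.

yes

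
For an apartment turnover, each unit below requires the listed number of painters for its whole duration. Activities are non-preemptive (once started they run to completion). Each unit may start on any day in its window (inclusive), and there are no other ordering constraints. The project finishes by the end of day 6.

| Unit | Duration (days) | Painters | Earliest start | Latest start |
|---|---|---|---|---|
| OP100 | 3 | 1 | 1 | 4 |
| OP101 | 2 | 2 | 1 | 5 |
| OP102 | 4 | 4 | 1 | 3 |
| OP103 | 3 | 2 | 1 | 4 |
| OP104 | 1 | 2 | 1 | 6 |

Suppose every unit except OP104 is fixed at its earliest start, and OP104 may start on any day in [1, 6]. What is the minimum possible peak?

OP104@1: d1:11  d2:9  d3:7  d4:4  d5:0  d6:0 → peak 11
OP104@2: d1:9  d2:11  d3:7  d4:4  d5:0  d6:0 → peak 11
OP104@3: d1:9  d2:9  d3:9  d4:4  d5:0  d6:0 → peak 9
OP104@4: d1:9  d2:9  d3:7  d4:6  d5:0  d6:0 → peak 9
OP104@5: d1:9  d2:9  d3:7  d4:4  d5:2  d6:0 → peak 9
OP104@6: d1:9  d2:9  d3:7  d4:4  d5:0  d6:2 → peak 9
Best is OP104@3, peak 9.

9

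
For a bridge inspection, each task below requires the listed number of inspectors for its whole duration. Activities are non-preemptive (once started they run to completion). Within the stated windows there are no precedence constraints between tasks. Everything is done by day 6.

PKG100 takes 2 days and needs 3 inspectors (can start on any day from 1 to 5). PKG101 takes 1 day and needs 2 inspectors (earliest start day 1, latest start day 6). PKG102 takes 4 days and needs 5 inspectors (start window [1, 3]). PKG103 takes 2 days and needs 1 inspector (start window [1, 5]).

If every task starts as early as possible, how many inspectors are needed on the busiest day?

11

Early-start schedule: PKG100@1, PKG101@1, PKG102@1, PKG103@1.
Load per day: day 1: 11, day 2: 9, day 3: 5, day 4: 5, day 5: 0, day 6: 0.
Peak is 11.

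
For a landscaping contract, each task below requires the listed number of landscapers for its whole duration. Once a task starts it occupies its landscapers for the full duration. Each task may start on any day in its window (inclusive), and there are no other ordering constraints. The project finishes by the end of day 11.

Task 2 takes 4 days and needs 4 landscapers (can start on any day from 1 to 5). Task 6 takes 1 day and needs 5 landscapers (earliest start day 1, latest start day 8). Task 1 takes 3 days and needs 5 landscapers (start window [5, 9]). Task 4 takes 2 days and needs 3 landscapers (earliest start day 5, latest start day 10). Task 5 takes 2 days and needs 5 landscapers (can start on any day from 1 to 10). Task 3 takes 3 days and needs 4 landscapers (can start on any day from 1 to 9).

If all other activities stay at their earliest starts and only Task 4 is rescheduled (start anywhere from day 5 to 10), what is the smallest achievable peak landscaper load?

18

Task 4@5: d1:18  d2:13  d3:8  d4:4  d5:8  d6:8  d7:5  d8:0  d9:0  d10:0  d11:0 → peak 18
Task 4@6: d1:18  d2:13  d3:8  d4:4  d5:5  d6:8  d7:8  d8:0  d9:0  d10:0  d11:0 → peak 18
Task 4@7: d1:18  d2:13  d3:8  d4:4  d5:5  d6:5  d7:8  d8:3  d9:0  d10:0  d11:0 → peak 18
Task 4@8: d1:18  d2:13  d3:8  d4:4  d5:5  d6:5  d7:5  d8:3  d9:3  d10:0  d11:0 → peak 18
Task 4@9: d1:18  d2:13  d3:8  d4:4  d5:5  d6:5  d7:5  d8:0  d9:3  d10:3  d11:0 → peak 18
Task 4@10: d1:18  d2:13  d3:8  d4:4  d5:5  d6:5  d7:5  d8:0  d9:0  d10:3  d11:3 → peak 18
Best is Task 4@5, peak 18.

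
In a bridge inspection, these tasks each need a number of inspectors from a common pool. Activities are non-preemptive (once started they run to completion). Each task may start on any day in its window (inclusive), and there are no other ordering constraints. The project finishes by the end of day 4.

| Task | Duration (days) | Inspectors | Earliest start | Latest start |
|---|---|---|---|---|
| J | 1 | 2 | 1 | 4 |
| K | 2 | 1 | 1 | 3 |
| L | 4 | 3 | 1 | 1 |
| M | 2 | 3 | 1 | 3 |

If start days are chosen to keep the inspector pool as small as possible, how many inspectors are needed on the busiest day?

6

Early-start (J@1, K@1, L@1, M@1) gives peak 9: d1:9  d2:7  d3:3  d4:3.
Shift M→3.
Schedule J@1, K@1, L@1, M@3: d1:6  d2:4  d3:6  d4:6 — peak 6.
Total inspector-days = 22 over 4 days ⇒ peak ≥ ⌈22/4⌉ = 6, so 6 is optimal.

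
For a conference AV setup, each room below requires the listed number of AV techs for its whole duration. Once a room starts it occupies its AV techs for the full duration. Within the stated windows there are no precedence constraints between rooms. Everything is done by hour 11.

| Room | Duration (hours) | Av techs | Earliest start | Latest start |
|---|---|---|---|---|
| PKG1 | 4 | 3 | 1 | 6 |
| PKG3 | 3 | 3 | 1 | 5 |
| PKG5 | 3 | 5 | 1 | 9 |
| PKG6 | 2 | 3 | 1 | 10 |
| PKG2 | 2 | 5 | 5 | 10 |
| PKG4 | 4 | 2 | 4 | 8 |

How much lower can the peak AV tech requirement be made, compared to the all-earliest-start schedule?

Early-start peak: h1:14  h2:14  h3:11  h4:5  h5:7  h6:7  h7:2  h8:0  h9:0  h10:0  h11:0 ⇒ 14.
Leveled (PKG1@1, PKG3@1, PKG5@5, PKG6@8, PKG2@10, PKG4@4): h1:6  h2:6  h3:6  h4:5  h5:7  h6:7  h7:7  h8:3  h9:3  h10:5  h11:5 ⇒ 7.
Reduction 14 − 7 = 7.

7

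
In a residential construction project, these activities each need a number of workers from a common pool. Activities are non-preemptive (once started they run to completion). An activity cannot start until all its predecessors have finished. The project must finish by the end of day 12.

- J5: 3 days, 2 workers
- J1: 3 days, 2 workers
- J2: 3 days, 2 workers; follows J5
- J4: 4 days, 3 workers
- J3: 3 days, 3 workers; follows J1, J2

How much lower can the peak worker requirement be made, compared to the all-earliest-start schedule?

Early-start peak: d1:7  d2:7  d3:7  d4:5  d5:2  d6:2  d7:3  d8:3  d9:3  d10:0  d11:0  d12:0 ⇒ 7.
Leveled (J5@1, J1@1, J2@4, J4@4, J3@8): d1:4  d2:4  d3:4  d4:5  d5:5  d6:5  d7:3  d8:3  d9:3  d10:3  d11:0  d12:0 ⇒ 5.
Reduction 7 − 5 = 2.

2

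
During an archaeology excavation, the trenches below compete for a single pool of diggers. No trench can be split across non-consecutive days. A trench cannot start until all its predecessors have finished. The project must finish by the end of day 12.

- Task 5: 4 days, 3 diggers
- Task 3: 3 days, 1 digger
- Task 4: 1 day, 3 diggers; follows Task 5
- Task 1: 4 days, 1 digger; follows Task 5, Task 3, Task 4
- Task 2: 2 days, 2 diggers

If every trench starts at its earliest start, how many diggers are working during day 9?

1

At early start, day 9 has: Task 1.
Demand: 1 = 1.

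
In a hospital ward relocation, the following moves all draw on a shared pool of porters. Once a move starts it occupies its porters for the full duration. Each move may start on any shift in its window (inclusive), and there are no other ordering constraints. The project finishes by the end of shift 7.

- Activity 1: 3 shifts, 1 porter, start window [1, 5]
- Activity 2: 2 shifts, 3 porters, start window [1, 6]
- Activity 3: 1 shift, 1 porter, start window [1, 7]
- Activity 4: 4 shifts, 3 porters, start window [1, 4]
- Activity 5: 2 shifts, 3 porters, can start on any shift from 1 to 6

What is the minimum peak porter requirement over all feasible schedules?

Early-start (Activity 1@1, Activity 2@1, Activity 3@1, Activity 4@1, Activity 5@1) gives peak 11: s1:11  s2:10  s3:4  s4:3  s5:0  s6:0  s7:0.
Shift Activity 4→3, Activity 5→4.
Schedule Activity 1@1, Activity 2@1, Activity 3@1, Activity 4@3, Activity 5@4: s1:5  s2:4  s3:4  s4:6  s5:6  s6:3  s7:0 — peak 6.

6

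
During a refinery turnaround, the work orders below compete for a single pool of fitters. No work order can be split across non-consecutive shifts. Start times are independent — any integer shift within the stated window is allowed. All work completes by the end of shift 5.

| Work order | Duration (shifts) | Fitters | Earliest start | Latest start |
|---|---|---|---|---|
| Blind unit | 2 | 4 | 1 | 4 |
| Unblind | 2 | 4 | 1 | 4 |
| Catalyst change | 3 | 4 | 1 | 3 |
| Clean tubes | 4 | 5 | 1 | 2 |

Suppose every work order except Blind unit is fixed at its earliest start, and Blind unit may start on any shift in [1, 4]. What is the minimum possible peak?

Blind unit@1: s1:17  s2:17  s3:9  s4:5  s5:0 → peak 17
Blind unit@2: s1:13  s2:17  s3:13  s4:5  s5:0 → peak 17
Blind unit@3: s1:13  s2:13  s3:13  s4:9  s5:0 → peak 13
Blind unit@4: s1:13  s2:13  s3:9  s4:9  s5:4 → peak 13
Best is Blind unit@3, peak 13.

13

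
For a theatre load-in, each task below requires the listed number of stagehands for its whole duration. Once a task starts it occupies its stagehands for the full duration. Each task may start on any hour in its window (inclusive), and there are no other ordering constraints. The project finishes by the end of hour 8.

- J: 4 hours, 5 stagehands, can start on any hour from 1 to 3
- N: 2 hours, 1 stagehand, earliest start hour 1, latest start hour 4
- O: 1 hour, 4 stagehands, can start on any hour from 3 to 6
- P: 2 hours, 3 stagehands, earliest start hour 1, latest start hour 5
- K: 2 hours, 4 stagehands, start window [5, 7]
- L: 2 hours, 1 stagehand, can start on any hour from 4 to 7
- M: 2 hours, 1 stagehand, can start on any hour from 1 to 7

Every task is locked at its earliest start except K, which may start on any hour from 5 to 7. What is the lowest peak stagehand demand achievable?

10

K@5: h1:10  h2:10  h3:9  h4:6  h5:5  h6:4  h7:0  h8:0 → peak 10
K@6: h1:10  h2:10  h3:9  h4:6  h5:1  h6:4  h7:4  h8:0 → peak 10
K@7: h1:10  h2:10  h3:9  h4:6  h5:1  h6:0  h7:4  h8:4 → peak 10
Best is K@5, peak 10.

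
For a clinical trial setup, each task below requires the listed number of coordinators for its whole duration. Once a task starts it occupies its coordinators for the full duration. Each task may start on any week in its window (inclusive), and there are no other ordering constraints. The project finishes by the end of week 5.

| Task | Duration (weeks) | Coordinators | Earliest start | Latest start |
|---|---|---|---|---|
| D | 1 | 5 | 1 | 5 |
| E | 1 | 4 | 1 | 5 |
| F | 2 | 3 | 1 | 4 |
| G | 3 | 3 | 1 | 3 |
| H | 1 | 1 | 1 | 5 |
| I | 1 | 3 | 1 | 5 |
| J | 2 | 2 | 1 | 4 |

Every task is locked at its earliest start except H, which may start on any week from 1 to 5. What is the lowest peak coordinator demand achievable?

H@1: w1:21  w2:8  w3:3  w4:0  w5:0 → peak 21
H@2: w1:20  w2:9  w3:3  w4:0  w5:0 → peak 20
H@3: w1:20  w2:8  w3:4  w4:0  w5:0 → peak 20
H@4: w1:20  w2:8  w3:3  w4:1  w5:0 → peak 20
H@5: w1:20  w2:8  w3:3  w4:0  w5:1 → peak 20
Best is H@2, peak 20.

20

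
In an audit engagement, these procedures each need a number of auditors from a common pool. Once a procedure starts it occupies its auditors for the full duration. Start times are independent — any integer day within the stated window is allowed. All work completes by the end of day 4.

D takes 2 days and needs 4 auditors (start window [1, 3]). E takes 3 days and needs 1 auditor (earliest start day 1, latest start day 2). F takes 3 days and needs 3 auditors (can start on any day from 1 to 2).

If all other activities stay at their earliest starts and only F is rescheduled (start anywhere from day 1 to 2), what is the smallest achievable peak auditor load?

8

F@1: d1:8  d2:8  d3:4  d4:0 → peak 8
F@2: d1:5  d2:8  d3:4  d4:3 → peak 8
Best is F@1, peak 8.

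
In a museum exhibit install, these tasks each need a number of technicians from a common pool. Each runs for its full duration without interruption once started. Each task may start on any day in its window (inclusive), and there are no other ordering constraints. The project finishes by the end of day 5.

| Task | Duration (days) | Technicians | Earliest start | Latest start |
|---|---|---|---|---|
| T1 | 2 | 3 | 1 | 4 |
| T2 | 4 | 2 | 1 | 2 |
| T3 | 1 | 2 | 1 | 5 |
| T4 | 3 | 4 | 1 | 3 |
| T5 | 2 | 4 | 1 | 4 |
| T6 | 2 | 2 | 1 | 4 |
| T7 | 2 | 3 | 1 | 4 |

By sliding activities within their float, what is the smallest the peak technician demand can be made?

Early-start (T1@1, T2@1, T3@1, T4@1, T5@1, T6@1, T7@1) gives peak 20: d1:20  d2:18  d3:6  d4:2  d5:0.
Shift T4→3, T5→4, T7→2.
Schedule T1@1, T2@1, T3@1, T4@3, T5@4, T6@1, T7@2: d1:9  d2:10  d3:9  d4:10  d5:8 — peak 10.
Total technician-days = 46 over 5 days ⇒ peak ≥ ⌈46/5⌉ = 10, so 10 is optimal.

10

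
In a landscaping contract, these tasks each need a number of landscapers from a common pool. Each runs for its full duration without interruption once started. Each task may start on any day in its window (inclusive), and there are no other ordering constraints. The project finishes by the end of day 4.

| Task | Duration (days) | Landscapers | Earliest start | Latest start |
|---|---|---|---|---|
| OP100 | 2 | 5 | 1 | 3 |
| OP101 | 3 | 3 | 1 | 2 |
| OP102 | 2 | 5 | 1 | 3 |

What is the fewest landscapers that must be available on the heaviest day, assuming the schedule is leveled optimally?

Early-start (OP100@1, OP101@1, OP102@1) gives peak 13: d1:13  d2:13  d3:3  d4:0.
Shift OP102→3.
Schedule OP100@1, OP101@1, OP102@3: d1:8  d2:8  d3:8  d4:5 — peak 8.
Total landscaper-days = 29 over 4 days ⇒ peak ≥ ⌈29/4⌉ = 8, so 8 is optimal.

8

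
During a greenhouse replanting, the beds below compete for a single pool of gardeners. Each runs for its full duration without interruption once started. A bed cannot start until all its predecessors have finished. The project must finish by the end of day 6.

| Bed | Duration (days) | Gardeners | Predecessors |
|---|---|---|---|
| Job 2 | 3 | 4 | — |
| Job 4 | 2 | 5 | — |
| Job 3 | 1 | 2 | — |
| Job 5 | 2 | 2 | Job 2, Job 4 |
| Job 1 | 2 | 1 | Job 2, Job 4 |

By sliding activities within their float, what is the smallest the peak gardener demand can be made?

9

Early-start (Job 2@1, Job 4@1, Job 3@1, Job 5@4, Job 1@4) gives peak 11: d1:11  d2:9  d3:4  d4:3  d5:3  d6:0.
Shift Job 3→3.
Schedule Job 2@1, Job 4@1, Job 3@3, Job 5@4, Job 1@4: d1:9  d2:9  d3:6  d4:3  d5:3  d6:0 — peak 9.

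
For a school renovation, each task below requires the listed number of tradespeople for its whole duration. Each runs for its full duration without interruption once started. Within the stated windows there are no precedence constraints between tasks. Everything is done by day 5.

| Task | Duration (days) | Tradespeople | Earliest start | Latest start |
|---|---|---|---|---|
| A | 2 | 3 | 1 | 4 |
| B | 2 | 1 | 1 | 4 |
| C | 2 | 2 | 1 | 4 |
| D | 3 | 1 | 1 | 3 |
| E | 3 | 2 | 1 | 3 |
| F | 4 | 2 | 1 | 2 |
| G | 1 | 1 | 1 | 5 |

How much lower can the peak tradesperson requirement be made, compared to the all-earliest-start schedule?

5

Early-start peak: d1:12  d2:11  d3:5  d4:2  d5:0 ⇒ 12.
Leveled (A@1, B@1, C@3, D@1, E@3, F@1, G@4): d1:7  d2:7  d3:7  d4:7  d5:2 ⇒ 7.
Reduction 12 − 7 = 5.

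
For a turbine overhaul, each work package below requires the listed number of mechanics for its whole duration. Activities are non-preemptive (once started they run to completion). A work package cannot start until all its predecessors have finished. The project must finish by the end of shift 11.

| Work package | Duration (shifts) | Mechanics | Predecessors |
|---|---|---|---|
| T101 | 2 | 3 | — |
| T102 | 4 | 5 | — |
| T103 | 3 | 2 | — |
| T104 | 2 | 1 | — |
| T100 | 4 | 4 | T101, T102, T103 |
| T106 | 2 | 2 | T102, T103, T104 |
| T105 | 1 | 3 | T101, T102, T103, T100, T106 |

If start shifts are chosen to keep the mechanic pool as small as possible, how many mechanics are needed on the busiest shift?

Early-start (T101@1, T102@1, T103@1, T104@1, T100@5, T106@5, T105@9) gives peak 11: s1:11  s2:11  s3:7  s4:5  s5:6  s6:6  s7:4  s8:4  s9:3  s10:0  s11:0.
Shift T102→3, T100→7, T106→7, T105→11.
Schedule T101@1, T102@3, T103@1, T104@1, T100@7, T106@7, T105@11: s1:6  s2:6  s3:7  s4:5  s5:5  s6:5  s7:6  s8:6  s9:4  s10:4  s11:3 — peak 7.

7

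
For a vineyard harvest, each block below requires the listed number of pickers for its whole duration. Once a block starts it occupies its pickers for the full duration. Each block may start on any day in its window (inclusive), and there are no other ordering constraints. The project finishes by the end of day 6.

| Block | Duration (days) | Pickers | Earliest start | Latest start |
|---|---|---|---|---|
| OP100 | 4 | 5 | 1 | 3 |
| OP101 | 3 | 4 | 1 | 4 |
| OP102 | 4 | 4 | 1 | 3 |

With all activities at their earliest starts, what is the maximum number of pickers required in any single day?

13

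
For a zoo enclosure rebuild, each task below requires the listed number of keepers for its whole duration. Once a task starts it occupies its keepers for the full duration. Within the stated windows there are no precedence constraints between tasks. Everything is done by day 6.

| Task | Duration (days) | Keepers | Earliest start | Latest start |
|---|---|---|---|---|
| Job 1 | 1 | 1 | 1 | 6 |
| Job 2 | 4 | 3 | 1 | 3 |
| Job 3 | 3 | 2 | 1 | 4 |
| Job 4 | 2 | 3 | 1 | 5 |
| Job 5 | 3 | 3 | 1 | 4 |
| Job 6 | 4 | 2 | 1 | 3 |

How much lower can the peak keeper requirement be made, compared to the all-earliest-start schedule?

Early-start peak: d1:14  d2:13  d3:10  d4:5  d5:0  d6:0 ⇒ 14.
Leveled (Job 1@1, Job 2@1, Job 3@1, Job 4@5, Job 5@4, Job 6@1): d1:8  d2:7  d3:7  d4:8  d5:6  d6:6 ⇒ 8.
Reduction 14 − 8 = 6.

6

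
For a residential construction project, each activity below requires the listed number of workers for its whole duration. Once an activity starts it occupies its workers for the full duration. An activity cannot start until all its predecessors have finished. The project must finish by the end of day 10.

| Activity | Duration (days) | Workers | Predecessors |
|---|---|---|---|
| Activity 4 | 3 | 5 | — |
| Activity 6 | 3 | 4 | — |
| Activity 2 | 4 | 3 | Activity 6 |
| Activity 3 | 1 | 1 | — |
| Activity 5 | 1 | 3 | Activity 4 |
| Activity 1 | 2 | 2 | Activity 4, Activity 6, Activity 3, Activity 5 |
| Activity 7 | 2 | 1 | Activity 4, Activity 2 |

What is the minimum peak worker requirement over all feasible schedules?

Early-start (Activity 4@1, Activity 6@1, Activity 2@4, Activity 3@1, Activity 5@4, Activity 1@5, Activity 7@8) gives peak 10: d1:10  d2:9  d3:9  d4:6  d5:5  d6:5  d7:3  d8:1  d9:1  d10:0.
Shift Activity 4→4, Activity 5→7, Activity 1→8.
Schedule Activity 4@4, Activity 6@1, Activity 2@4, Activity 3@1, Activity 5@7, Activity 1@8, Activity 7@8: d1:5  d2:4  d3:4  d4:8  d5:8  d6:8  d7:6  d8:3  d9:3  d10:0 — peak 8.

8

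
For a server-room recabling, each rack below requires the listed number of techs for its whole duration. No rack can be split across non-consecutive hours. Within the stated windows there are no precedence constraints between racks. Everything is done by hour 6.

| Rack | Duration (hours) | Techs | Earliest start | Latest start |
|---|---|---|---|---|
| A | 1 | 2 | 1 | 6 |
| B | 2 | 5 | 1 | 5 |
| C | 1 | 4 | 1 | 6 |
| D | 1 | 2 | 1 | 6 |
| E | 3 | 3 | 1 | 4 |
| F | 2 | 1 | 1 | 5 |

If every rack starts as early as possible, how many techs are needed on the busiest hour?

17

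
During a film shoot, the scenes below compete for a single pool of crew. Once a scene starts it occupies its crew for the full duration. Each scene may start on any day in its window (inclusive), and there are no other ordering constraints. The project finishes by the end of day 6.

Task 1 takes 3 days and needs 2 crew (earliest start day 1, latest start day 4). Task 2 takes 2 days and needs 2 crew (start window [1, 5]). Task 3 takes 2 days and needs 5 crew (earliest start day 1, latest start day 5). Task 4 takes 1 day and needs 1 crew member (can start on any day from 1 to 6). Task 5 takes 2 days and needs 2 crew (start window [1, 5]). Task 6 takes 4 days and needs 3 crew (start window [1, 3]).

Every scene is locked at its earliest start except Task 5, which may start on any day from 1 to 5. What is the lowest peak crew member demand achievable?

13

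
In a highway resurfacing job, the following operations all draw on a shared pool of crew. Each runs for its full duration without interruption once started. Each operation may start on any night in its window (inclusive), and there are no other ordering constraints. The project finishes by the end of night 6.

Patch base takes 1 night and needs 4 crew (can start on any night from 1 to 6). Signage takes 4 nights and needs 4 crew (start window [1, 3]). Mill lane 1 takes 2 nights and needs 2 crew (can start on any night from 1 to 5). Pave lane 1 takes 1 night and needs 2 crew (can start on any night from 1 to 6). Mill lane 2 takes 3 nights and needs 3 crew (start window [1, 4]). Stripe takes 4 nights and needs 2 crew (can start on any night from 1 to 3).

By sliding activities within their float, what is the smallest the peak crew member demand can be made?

9

Early-start (Patch base@1, Signage@1, Mill lane 1@1, Pave lane 1@1, Mill lane 2@1, Stripe@1) gives peak 17: n1:17  n2:11  n3:9  n4:6  n5:0  n6:0.
Shift Mill lane 1→2, Pave lane 1→2, Mill lane 2→4, Stripe→3.
Schedule Patch base@1, Signage@1, Mill lane 1@2, Pave lane 1@2, Mill lane 2@4, Stripe@3: n1:8  n2:8  n3:8  n4:9  n5:5  n6:5 — peak 9.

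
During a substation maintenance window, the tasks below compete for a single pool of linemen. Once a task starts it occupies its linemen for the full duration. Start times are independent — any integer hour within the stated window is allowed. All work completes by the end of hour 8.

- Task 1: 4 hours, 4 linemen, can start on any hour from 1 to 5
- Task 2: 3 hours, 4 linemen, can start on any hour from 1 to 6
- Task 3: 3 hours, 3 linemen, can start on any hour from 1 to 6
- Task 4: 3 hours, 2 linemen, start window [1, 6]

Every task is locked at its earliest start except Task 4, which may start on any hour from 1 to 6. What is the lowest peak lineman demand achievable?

11

Task 4@1: h1:13  h2:13  h3:13  h4:4  h5:0  h6:0  h7:0  h8:0 → peak 13
Task 4@2: h1:11  h2:13  h3:13  h4:6  h5:0  h6:0  h7:0  h8:0 → peak 13
Task 4@3: h1:11  h2:11  h3:13  h4:6  h5:2  h6:0  h7:0  h8:0 → peak 13
Task 4@4: h1:11  h2:11  h3:11  h4:6  h5:2  h6:2  h7:0  h8:0 → peak 11
Task 4@5: h1:11  h2:11  h3:11  h4:4  h5:2  h6:2  h7:2  h8:0 → peak 11
Task 4@6: h1:11  h2:11  h3:11  h4:4  h5:0  h6:2  h7:2  h8:2 → peak 11
Best is Task 4@4, peak 11.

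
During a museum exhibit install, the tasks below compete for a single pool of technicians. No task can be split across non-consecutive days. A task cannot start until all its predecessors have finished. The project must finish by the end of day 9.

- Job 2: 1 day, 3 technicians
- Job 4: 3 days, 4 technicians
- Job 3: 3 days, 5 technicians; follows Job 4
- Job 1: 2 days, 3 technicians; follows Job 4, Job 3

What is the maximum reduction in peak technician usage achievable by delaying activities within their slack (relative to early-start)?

2

Early-start peak: d1:7  d2:4  d3:4  d4:5  d5:5  d6:5  d7:3  d8:3  d9:0 ⇒ 7.
Leveled (Job 2@1, Job 4@2, Job 3@5, Job 1@8): d1:3  d2:4  d3:4  d4:4  d5:5  d6:5  d7:5  d8:3  d9:3 ⇒ 5.
Reduction 7 − 5 = 2.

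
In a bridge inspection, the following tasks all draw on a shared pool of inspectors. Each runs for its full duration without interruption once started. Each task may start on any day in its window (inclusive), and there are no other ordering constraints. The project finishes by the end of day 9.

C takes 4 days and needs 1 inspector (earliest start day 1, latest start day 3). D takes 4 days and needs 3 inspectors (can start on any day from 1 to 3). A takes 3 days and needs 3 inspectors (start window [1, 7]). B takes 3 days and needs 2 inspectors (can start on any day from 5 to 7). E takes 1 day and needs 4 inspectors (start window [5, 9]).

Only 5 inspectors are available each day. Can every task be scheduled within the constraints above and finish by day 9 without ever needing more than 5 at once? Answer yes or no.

Schedule C@1, D@1, A@5, B@5, E@8: d1:4  d2:4  d3:4  d4:4  d5:5  d6:5  d7:5  d8:4  d9:0 — peak 5 ≤ 5.

yes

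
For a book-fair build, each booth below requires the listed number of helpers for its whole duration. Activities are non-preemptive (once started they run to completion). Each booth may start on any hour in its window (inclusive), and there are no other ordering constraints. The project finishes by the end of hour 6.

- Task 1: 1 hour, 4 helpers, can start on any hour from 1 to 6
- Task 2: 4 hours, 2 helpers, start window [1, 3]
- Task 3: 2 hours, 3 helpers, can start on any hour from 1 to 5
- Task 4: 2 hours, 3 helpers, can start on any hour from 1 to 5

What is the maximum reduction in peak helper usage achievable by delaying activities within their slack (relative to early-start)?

Early-start peak: h1:12  h2:8  h3:2  h4:2  h5:0  h6:0 ⇒ 12.
Leveled (Task 1@1, Task 2@2, Task 3@2, Task 4@4): h1:4  h2:5  h3:5  h4:5  h5:5  h6:0 ⇒ 5.
Reduction 12 − 5 = 7.

7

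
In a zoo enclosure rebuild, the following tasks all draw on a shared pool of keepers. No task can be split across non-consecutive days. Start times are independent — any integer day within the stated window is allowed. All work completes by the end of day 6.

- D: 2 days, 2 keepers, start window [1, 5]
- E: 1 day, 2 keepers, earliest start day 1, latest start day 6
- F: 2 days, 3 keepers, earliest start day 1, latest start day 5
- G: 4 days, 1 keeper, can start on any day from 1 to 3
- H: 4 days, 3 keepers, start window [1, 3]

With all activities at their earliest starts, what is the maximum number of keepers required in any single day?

11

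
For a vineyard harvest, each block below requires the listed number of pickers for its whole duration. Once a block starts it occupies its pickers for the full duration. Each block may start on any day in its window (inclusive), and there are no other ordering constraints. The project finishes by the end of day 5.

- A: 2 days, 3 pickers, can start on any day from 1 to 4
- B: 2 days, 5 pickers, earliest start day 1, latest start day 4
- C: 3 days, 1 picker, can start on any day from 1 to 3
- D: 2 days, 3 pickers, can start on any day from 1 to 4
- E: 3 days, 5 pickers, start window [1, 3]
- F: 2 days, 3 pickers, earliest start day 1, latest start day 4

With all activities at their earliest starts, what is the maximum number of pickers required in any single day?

20

Early-start schedule: A@1, B@1, C@1, D@1, E@1, F@1.
Load per day: day 1: 20, day 2: 20, day 3: 6, day 4: 0, day 5: 0.
Peak is 20.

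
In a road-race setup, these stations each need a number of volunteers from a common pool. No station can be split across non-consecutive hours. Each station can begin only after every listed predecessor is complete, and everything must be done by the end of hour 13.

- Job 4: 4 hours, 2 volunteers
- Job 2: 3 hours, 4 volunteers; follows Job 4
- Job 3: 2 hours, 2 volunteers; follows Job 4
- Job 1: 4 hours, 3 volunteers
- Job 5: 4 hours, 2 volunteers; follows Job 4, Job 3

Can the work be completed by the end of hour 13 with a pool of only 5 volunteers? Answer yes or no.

yes

Schedule Job 4@1, Job 2@5, Job 3@8, Job 1@1, Job 5@10: h1:5  h2:5  h3:5  h4:5  h5:4  h6:4  h7:4  h8:2  h9:2  h10:2  h11:2  h12:2  h13:2 — peak 5 ≤ 5.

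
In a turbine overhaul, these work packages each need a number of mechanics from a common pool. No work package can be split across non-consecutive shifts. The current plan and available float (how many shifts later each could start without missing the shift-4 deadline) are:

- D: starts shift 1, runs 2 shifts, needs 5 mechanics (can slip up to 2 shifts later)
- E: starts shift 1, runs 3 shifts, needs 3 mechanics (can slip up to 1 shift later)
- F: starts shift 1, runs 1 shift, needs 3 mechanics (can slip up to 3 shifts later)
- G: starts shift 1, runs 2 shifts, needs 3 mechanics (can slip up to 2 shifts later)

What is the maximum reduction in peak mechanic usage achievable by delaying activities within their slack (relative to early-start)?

Early-start peak: s1:14  s2:11  s3:3  s4:0 ⇒ 14.
Leveled (D@1, E@1, F@4, G@3): s1:8  s2:8  s3:6  s4:6 ⇒ 8.
Reduction 14 − 8 = 6.

6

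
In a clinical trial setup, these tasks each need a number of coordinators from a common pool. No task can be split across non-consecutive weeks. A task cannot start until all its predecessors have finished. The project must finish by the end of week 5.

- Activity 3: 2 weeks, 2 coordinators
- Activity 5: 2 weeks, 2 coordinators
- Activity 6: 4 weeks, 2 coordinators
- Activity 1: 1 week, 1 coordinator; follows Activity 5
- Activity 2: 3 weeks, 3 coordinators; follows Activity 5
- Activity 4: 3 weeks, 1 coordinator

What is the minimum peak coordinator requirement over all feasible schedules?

Early-start (Activity 3@1, Activity 5@1, Activity 6@1, Activity 1@3, Activity 2@3, Activity 4@1) gives peak 7: w1:7  w2:7  w3:7  w4:5  w5:3.
Shift Activity 1→5, Activity 4→3.
Schedule Activity 3@1, Activity 5@1, Activity 6@1, Activity 1@5, Activity 2@3, Activity 4@3: w1:6  w2:6  w3:6  w4:6  w5:5 — peak 6.
Total coordinator-weeks = 29 over 5 weeks ⇒ peak ≥ ⌈29/5⌉ = 6, so 6 is optimal.

6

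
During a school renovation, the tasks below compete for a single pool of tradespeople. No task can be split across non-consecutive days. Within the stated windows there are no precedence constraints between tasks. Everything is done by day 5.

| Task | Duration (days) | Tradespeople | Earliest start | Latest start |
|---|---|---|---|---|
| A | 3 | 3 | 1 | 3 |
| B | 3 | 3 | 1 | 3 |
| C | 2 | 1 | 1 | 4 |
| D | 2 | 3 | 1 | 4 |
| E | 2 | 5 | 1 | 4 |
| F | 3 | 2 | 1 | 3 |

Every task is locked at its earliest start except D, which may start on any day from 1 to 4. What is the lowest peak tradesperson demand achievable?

14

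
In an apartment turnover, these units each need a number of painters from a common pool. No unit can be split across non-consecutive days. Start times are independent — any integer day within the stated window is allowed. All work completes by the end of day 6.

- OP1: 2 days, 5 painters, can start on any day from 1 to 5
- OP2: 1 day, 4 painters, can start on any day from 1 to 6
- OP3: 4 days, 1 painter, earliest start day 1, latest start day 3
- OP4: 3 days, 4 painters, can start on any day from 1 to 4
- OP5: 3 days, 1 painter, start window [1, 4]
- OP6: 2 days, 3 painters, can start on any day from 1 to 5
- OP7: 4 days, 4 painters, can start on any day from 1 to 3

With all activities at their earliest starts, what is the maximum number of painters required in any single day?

22

Early-start schedule: OP1@1, OP2@1, OP3@1, OP4@1, OP5@1, OP6@1, OP7@1.
Load per day: day 1: 22, day 2: 18, day 3: 10, day 4: 5, day 5: 0, day 6: 0.
Peak is 22.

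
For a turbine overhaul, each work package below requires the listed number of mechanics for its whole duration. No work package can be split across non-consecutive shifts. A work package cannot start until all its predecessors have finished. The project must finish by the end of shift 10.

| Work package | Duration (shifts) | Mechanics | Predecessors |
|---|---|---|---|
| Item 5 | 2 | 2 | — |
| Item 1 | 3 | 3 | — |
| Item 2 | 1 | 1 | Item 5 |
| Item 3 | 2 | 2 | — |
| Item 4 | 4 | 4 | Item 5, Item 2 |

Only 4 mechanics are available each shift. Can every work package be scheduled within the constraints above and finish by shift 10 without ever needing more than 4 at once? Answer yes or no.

Schedule Item 5@1, Item 1@3, Item 2@3, Item 3@1, Item 4@6: s1:4  s2:4  s3:4  s4:3  s5:3  s6:4  s7:4  s8:4  s9:4  s10:0 — peak 4 ≤ 4.

yes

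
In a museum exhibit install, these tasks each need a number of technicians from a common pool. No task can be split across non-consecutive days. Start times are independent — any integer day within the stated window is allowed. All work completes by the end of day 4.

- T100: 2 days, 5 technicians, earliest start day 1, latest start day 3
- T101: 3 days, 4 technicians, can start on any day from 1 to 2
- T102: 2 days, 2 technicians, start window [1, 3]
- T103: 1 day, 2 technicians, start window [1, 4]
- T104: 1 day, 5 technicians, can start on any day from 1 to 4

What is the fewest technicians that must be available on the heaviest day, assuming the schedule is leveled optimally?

9

Early-start (T100@1, T101@1, T102@1, T103@1, T104@1) gives peak 18: d1:18  d2:11  d3:4  d4:0.
Shift T102→3, T103→3, T104→4.
Schedule T100@1, T101@1, T102@3, T103@3, T104@4: d1:9  d2:9  d3:8  d4:7 — peak 9.
Total technician-days = 33 over 4 days ⇒ peak ≥ ⌈33/4⌉ = 9, so 9 is optimal.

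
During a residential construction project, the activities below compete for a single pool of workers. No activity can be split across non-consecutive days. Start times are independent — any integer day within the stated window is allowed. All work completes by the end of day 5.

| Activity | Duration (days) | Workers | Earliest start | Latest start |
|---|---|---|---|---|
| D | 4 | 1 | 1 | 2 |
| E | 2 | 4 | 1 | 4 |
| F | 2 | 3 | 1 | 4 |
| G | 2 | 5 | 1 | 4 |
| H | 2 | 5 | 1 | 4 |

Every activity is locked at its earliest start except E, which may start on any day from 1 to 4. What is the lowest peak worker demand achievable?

E@1: d1:18  d2:18  d3:1  d4:1  d5:0 → peak 18
E@2: d1:14  d2:18  d3:5  d4:1  d5:0 → peak 18
E@3: d1:14  d2:14  d3:5  d4:5  d5:0 → peak 14
E@4: d1:14  d2:14  d3:1  d4:5  d5:4 → peak 14
Best is E@3, peak 14.

14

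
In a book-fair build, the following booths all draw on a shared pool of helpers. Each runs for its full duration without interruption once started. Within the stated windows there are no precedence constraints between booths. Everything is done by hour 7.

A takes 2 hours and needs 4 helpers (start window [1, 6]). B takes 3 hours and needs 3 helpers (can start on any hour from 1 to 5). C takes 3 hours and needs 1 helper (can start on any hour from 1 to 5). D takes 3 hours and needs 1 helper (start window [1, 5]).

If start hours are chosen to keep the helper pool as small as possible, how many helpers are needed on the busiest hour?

Early-start (A@1, B@1, C@1, D@1) gives peak 9: h1:9  h2:9  h3:5  h4:0  h5:0  h6:0  h7:0.
Shift B→3, D→3.
Schedule A@1, B@3, C@1, D@3: h1:5  h2:5  h3:5  h4:4  h5:4  h6:0  h7:0 — peak 5.

5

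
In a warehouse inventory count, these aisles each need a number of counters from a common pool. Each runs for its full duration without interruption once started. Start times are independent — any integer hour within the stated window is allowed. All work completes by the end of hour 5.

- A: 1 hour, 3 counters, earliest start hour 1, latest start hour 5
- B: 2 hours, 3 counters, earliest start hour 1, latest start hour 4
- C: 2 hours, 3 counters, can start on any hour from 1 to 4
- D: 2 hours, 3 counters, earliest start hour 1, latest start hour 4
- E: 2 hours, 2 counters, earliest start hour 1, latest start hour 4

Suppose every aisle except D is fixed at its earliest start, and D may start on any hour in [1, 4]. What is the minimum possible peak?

D@1: h1:14  h2:11  h3:0  h4:0  h5:0 → peak 14
D@2: h1:11  h2:11  h3:3  h4:0  h5:0 → peak 11
D@3: h1:11  h2:8  h3:3  h4:3  h5:0 → peak 11
D@4: h1:11  h2:8  h3:0  h4:3  h5:3 → peak 11
Best is D@2, peak 11.

11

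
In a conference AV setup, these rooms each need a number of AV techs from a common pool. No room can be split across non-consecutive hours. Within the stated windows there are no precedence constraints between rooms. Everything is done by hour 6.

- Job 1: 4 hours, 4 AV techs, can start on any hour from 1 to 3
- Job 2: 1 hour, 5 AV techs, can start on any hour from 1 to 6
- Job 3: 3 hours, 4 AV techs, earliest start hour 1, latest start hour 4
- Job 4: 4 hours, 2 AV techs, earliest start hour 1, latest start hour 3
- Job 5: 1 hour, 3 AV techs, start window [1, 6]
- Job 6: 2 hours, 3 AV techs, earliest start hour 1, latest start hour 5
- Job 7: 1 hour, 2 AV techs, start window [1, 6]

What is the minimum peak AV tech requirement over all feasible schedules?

10

Early-start (Job 1@1, Job 2@1, Job 3@1, Job 4@1, Job 5@1, Job 6@1, Job 7@1) gives peak 23: h1:23  h2:13  h3:10  h4:6  h5:0  h6:0.
Shift Job 3→2, Job 4→2, Job 5→5, Job 6→5, Job 7→5.
Schedule Job 1@1, Job 2@1, Job 3@2, Job 4@2, Job 5@5, Job 6@5, Job 7@5: h1:9  h2:10  h3:10  h4:10  h5:10  h6:3 — peak 10.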